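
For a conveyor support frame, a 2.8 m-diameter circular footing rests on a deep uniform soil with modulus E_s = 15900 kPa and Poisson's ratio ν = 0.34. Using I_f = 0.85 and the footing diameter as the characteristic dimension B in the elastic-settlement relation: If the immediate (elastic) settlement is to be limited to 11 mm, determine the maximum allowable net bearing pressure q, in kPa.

q ≈ 83.1 kPa

S_e = q·B·(1−ν²)/E_s · I_f  ⇒  q = S_e·E_s / (B·(1−ν²)·I_f).
q = 0.011 × 15900 / (2.8 × 0.8844 × 0.85) = 83.09 kPa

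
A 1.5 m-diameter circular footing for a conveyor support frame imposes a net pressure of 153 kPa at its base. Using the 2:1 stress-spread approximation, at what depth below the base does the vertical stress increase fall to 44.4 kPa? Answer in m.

z ≈ 1.28 m

2:1 spreading — at depth z the loaded area has grown by z in each plan dimension:
qD²/(D+z)² = Δσ_z ⇒ z = D(√(q/Δσ_z) − 1) = 1.5×(√(153/44.4) − 1) = 1.284 m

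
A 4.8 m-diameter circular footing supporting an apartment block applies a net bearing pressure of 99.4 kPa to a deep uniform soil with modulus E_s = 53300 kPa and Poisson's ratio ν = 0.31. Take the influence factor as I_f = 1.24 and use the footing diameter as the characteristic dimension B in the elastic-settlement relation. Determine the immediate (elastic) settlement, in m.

S_e ≈ 0.01 m

Immediate (elastic) settlement: S_e = q·B·(1−ν²)/E_s · I_f.
S_e = 99.4 × 4.8 × (1 − 0.31²) / 53300 × 1.24
    = 99.4 × 4.8 × 0.9039 / 53300 × 1.24
    = 0.01003 m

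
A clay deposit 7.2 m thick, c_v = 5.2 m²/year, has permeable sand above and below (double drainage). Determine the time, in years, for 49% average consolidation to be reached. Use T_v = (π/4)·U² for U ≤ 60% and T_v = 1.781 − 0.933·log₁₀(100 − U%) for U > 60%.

t ≈ 0.47 years

Drainage path length: H_d = H/2 = 3.6 m (double drainage).
U ≤ 60%: T_v = (π/4)·U² = (π/4)×0.49² = 0.18857.
t = T_v·H_d²/c_v = 0.18857×3.6²/5.2 = 0.47 years.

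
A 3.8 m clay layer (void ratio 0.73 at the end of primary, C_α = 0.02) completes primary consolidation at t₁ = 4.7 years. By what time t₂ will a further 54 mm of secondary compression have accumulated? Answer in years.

S_s = C_α·H/(1+e_p)·log₁₀(t₂/t₁) ⇒ log₁₀(t₂/t₁) = S_s·(1+e_p)/(C_α·H).
log₁₀(t₂/t₁) = 0.054 × (1+0.73) / (0.02×3.8) = 1.229
t₂ = t₁ × 10^1.229 = 4.7 × 16.95 = 79.67 years

t₂ ≈ 79.7 years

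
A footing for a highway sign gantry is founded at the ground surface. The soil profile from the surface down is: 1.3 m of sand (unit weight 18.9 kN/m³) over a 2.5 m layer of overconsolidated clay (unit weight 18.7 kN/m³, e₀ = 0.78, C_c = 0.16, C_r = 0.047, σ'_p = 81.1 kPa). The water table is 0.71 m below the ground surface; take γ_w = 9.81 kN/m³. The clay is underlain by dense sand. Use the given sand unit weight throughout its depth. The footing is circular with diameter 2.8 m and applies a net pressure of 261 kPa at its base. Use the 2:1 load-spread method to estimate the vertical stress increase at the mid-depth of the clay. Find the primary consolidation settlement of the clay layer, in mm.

S_c ≈ 50.4 mm

Mid-depth of clay below the ground surface: z = 1.3 + 2.5/2 = 2.55 m.
Total vertical stress at mid-clay: σ_v = 18.9×1.3 + 18.7×1.25 = 47.945 kPa.
Pore pressure: u = 9.81×(2.55 − 0.71) = 18.05 kPa.
Initial effective stress: σ'_0 = σ_v − u = 47.945 − 18.05 = 29.895 kPa.
Stress increase at mid-clay by the 2:1 spreading method:
Δσ ≈ qD²/(D+z)² = 261×2.8²/(2.8+2.55)² = 71.491 kPa
Final effective stress: σ'_f = 29.895 + 71.491 = 101.39 kPa.
σ'_f = 101.39 > σ'_p = 81.1 kPa, so the stress path crosses the preconsolidation pressure — recompression up to σ'_p, then virgin compression beyond:
S_c = H/(1+e₀)·[C_r·log₁₀(σ'_p/σ'_0) + C_c·log₁₀(σ'_f/σ'_p)]
    = 2.5/1.78 × [0.047×log₁₀(81.1/29.895) + 0.16×log₁₀(101.39/81.1)]
    = 1.4045 × [0.020371 + 0.015516] = 0.0504 m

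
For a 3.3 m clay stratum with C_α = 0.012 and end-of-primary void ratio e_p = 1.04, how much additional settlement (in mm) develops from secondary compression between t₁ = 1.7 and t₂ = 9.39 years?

Secondary compression: S_s = C_α·H/(1+e_p)·log₁₀(t₂/t₁)
S_s = 0.012×3.3/(1+1.04)×log₁₀(9.39/1.7)
    = 0.01941 × 0.7422 = 0.01441 m

S_s ≈ 14.4 mm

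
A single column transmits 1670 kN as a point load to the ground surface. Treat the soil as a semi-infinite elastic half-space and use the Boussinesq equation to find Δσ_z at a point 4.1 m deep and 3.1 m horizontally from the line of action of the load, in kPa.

Δσ_z ≈ 15.3 kPa

Boussinesq vertical stress below a point load on an elastic half-space:
Δσ_z = 3P/(2πz²) · [1 + (r/z)²]^(−5/2)
r/z = 3.1/4.1 = 0.7561; [1+(r/z)²]^(−5/2) = 0.32291.
Δσ_z = 3×1670/(2π×4.1²) × 0.32291 = 47.434 × 0.32291 = 15.32 kPa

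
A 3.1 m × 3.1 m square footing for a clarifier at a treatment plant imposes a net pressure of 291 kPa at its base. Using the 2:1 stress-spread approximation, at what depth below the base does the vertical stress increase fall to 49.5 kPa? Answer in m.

z ≈ 4.42 m

2:1 spreading — at depth z the loaded area has grown by z in each plan dimension:
qB²/(B+z)² = Δσ_z ⇒ z = B(√(q/Δσ_z) − 1) = 3.1×(√(291/49.5) − 1) = 4.416 m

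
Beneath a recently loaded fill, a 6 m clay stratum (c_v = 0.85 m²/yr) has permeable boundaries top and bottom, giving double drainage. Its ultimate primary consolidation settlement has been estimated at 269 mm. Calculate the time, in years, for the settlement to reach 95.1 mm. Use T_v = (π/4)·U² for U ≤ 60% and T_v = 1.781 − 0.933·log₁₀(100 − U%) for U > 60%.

t ≈ 1.04 years

Drainage path length: H_d = H/2 = 3 m (double drainage).
U = S(t)/S_ult = 95.1/269 = 0.3535.
U ≤ 60%: T_v = (π/4)·U² = (π/4)×0.35353² = 0.098163.
t = T_v·H_d²/c_v = 0.098163×3²/0.85 = 1.039 years.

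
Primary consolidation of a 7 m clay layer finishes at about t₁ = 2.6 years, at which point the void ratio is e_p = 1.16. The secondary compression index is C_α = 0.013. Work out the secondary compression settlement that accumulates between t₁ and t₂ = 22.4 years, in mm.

S_s ≈ 39.4 mm

Secondary compression: S_s = C_α·H/(1+e_p)·log₁₀(t₂/t₁)
S_s = 0.013×7/(1+1.16)×log₁₀(22.4/2.6)
    = 0.04213 × 0.9353 = 0.0394 m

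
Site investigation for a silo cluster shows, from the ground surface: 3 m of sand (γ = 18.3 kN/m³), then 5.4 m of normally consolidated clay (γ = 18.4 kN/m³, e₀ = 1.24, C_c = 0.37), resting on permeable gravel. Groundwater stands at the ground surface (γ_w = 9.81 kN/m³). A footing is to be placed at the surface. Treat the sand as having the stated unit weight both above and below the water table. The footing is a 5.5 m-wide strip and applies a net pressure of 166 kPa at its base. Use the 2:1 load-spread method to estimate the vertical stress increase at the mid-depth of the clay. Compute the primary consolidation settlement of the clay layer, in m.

Mid-depth of clay below the ground surface: z = 3 + 5.4/2 = 5.7 m.
Total vertical stress at mid-clay: σ_v = 18.3×3 + 18.4×2.7 = 104.58 kPa.
Pore pressure: u = 9.81×(5.7 − 0) = 55.917 kPa.
Initial effective stress: σ'_0 = σ_v − u = 104.58 − 55.917 = 48.663 kPa.
Stress increase at mid-clay by the 2:1 spreading method:
Δσ = qB/(B+z) = 166×5.5/(5.5+5.7) = 81.518 kPa
Final effective stress: σ'_f = σ'_0 + Δσ = 48.663 + 81.518 = 130.18 kPa.
Normally consolidated clay, so the full stress increment lies on the virgin compression line:
S_c = C_c·H/(1+e₀)·log₁₀(σ'_f/σ'_0) = 0.37×5.4/(1+1.24)×log₁₀(130.18/48.663)
    = 0.89196 × 0.42735 = 0.3812 m

S_c ≈ 0.381 m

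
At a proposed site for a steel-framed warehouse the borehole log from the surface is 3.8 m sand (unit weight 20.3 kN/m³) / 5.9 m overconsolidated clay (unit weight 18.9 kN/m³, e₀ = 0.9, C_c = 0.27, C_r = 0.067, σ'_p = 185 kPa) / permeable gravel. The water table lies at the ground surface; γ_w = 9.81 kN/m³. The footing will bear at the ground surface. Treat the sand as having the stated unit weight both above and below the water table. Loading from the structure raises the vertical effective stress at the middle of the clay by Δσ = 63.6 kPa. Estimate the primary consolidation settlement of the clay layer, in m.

Mid-depth of clay below the ground surface: z = 3.8 + 5.9/2 = 6.75 m.
Total vertical stress at mid-clay: σ_v = 20.3×3.8 + 18.9×2.95 = 132.9 kPa.
Pore pressure: u = 9.81×(6.75 − 0) = 66.218 kPa.
Initial effective stress: σ'_0 = σ_v − u = 132.9 − 66.218 = 66.682 kPa.
Final effective stress: σ'_f = 66.682 + 63.6 = 130.28 kPa.
σ'_f = 130.28 ≤ σ'_p = 185 kPa, so the clay remains overconsolidated and only the recompression index applies:
S_c = C_r·H/(1+e₀)·log₁₀(σ'_f/σ'_0) = 0.067×5.9/1.9×log₁₀(130.28/66.682)
    = 0.20806 × 0.29087 = 0.06052 m

S_c ≈ 0.0605 m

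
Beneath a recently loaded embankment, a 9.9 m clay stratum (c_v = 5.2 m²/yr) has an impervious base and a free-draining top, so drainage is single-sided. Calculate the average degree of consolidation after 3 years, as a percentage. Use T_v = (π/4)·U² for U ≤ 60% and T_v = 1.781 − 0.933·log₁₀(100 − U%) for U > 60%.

U ≈ 45 %

Drainage path length: H_d = H = 9.9 m (single drainage).
T_v = c_v·t/H_d² = 5.2×3/9.9² = 0.15917.
T_v = 0.15917 corresponds to the U ≤ 60% branch:
U = √(4T_v/π) = 0.4502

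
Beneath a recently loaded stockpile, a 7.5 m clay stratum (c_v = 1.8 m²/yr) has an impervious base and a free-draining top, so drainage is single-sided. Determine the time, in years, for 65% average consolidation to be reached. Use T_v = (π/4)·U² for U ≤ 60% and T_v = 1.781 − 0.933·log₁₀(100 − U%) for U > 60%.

Drainage path length: H_d = H = 7.5 m (single drainage).
U > 60%: T_v = 1.781 − 0.933·log₁₀(100 − 65) = 0.34038.
t = T_v·H_d²/c_v = 0.34038×7.5²/1.8 = 10.64 years.

t ≈ 10.6 years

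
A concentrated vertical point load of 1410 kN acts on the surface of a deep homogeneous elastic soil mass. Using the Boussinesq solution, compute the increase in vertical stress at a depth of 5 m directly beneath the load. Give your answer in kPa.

Boussinesq vertical stress below a point load on an elastic half-space:
Δσ_z = 3P/(2πz²) · [1 + (r/z)²]^(−5/2)
r/z = 0/5 = 0; [1+(r/z)²]^(−5/2) = 1.
Δσ_z = 3×1410/(2π×5²) × 1 = 26.929 × 1 = 26.93 kPa

Δσ_z ≈ 26.9 kPa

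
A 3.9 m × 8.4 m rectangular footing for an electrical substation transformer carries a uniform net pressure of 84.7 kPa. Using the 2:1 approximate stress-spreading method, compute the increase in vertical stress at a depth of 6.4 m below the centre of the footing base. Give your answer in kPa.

By the 2:1 method the load spreads at 1 horizontal : 2 vertical, so at depth z the loaded area has grown by z in each plan dimension:
Δσ = qBL/((B+z)(L+z)) = 84.7×3.9×8.4/((3.9+6.4)(8.4+6.4)) = 18.202 kPa

Δσ_z ≈ 18.2 kPa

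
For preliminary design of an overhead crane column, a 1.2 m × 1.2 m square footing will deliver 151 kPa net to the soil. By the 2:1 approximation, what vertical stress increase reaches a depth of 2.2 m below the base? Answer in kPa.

Δσ_z ≈ 18.8 kPa

By the 2:1 method the load spreads at 1 horizontal : 2 vertical, so at depth z the loaded area has grown by z in each plan dimension:
Δσ = qBL/((B+z)(L+z)) = 151×1.2×1.2/((1.2+2.2)(1.2+2.2)) = 18.81 kPa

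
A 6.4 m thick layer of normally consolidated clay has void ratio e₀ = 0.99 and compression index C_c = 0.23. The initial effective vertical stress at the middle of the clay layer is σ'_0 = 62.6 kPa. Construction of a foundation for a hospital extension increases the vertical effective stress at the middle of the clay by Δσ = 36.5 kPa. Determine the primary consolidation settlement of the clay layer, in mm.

Final effective stress: σ'_f = σ'_0 + Δσ = 62.6 + 36.5 = 99.1 kPa.
Normally consolidated clay, so the full stress increment lies on the virgin compression line:
S_c = C_c·H/(1+e₀)·log₁₀(σ'_f/σ'_0) = 0.23×6.4/(1+0.99)×log₁₀(99.1/62.6)
    = 0.7397 × 0.1995 = 0.1476 m

S_c ≈ 148 mm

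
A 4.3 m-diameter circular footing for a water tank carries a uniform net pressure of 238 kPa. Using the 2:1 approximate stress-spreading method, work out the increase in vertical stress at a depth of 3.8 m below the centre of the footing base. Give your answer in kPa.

Δσ_z ≈ 67.1 kPa

By the 2:1 method the load spreads at 1 horizontal : 2 vertical, so at depth z the loaded area has grown by z in each plan dimension:
Δσ ≈ qD²/(D+z)² = 238×4.3²/(4.3+3.8)² = 67.072 kPa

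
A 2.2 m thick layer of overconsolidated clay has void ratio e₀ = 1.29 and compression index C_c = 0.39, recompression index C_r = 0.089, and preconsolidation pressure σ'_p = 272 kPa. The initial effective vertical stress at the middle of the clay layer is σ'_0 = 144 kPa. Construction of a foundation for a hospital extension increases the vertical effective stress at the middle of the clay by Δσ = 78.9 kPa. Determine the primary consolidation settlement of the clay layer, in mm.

S_c ≈ 16.2 mm

Final effective stress: σ'_f = 144 + 78.9 = 222.9 kPa.
σ'_f = 222.9 ≤ σ'_p = 272 kPa, so the clay remains overconsolidated and only the recompression index applies:
S_c = C_r·H/(1+e₀)·log₁₀(σ'_f/σ'_0) = 0.089×2.2/2.29×log₁₀(222.9/144)
    = 0.085502 × 0.18975 = 0.01622 m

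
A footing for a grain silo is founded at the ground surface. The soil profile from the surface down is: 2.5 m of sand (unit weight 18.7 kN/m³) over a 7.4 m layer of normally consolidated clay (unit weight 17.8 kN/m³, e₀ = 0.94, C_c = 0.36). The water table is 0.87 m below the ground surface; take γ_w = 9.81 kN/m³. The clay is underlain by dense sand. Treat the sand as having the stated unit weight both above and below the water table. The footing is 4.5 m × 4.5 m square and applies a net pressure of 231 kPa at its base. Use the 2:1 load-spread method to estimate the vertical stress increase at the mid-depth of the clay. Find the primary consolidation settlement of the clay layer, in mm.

Mid-depth of clay below the ground surface: z = 2.5 + 7.4/2 = 6.2 m.
Total vertical stress at mid-clay: σ_v = 18.7×2.5 + 17.8×3.7 = 112.61 kPa.
Pore pressure: u = 9.81×(6.2 − 0.87) = 52.287 kPa.
Initial effective stress: σ'_0 = σ_v − u = 112.61 − 52.287 = 60.323 kPa.
Stress increase at mid-clay by the 2:1 spreading method:
Δσ = qBL/((B+z)(L+z)) = 231×4.5×4.5/((4.5+6.2)(4.5+6.2)) = 40.857 kPa
Final effective stress: σ'_f = σ'_0 + Δσ = 60.323 + 40.857 = 101.18 kPa.
Normally consolidated clay, so the full stress increment lies on the virgin compression line:
S_c = C_c·H/(1+e₀)·log₁₀(σ'_f/σ'_0) = 0.36×7.4/(1+0.94)×log₁₀(101.18/60.323)
    = 1.3732 × 0.22461 = 0.3084 m

S_c ≈ 308 mm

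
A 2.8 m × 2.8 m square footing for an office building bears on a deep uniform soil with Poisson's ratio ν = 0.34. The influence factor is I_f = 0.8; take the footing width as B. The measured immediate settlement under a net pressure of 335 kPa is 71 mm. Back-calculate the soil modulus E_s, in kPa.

S_e = q·B·(1−ν²)/E_s · I_f  ⇒  E_s = q·B·(1−ν²)·I_f / S_e.
E_s = 335 × 2.8 × 0.8844 × 0.8 / 0.071 = 9347 kPa

E_s ≈ 9350 kPa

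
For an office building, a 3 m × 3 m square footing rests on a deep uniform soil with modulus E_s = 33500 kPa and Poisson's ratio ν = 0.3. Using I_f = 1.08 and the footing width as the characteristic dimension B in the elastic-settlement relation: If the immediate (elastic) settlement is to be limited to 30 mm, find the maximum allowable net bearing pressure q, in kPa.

S_e = q·B·(1−ν²)/E_s · I_f  ⇒  q = S_e·E_s / (B·(1−ν²)·I_f).
q = 0.03 × 33500 / (3 × 0.91 × 1.08) = 340.9 kPa

q ≈ 341 kPa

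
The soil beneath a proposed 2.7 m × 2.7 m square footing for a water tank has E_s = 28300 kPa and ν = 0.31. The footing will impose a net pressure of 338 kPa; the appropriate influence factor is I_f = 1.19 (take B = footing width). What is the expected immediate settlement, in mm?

S_e ≈ 34.7 mm

Immediate (elastic) settlement: S_e = q·B·(1−ν²)/E_s · I_f.
S_e = 338 × 2.7 × (1 − 0.31²) / 28300 × 1.19
    = 338 × 2.7 × 0.9039 / 28300 × 1.19
    = 0.03469 m = 34.69 mm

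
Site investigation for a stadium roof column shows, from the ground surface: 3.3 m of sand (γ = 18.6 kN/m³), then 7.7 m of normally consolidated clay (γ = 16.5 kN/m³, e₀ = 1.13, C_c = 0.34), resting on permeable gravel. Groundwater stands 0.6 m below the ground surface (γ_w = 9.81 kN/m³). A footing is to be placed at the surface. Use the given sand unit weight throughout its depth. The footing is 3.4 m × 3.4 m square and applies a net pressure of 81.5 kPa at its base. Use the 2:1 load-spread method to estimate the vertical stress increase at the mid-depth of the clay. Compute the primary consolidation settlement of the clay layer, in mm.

Mid-depth of clay below the ground surface: z = 3.3 + 7.7/2 = 7.15 m.
Total vertical stress at mid-clay: σ_v = 18.6×3.3 + 16.5×3.85 = 124.91 kPa.
Pore pressure: u = 9.81×(7.15 − 0.6) = 64.255 kPa.
Initial effective stress: σ'_0 = σ_v − u = 124.91 − 64.255 = 60.655 kPa.
Stress increase at mid-clay by the 2:1 spreading method:
Δσ = qBL/((B+z)(L+z)) = 81.5×3.4×3.4/((3.4+7.15)(3.4+7.15)) = 8.4647 kPa
Final effective stress: σ'_f = σ'_0 + Δσ = 60.655 + 8.4647 = 69.12 kPa.
Normally consolidated clay, so the full stress increment lies on the virgin compression line:
S_c = C_c·H/(1+e₀)·log₁₀(σ'_f/σ'_0) = 0.34×7.7/(1+1.13)×log₁₀(69.12/60.655)
    = 1.2291 × 0.056737 = 0.06974 m

S_c ≈ 69.7 mm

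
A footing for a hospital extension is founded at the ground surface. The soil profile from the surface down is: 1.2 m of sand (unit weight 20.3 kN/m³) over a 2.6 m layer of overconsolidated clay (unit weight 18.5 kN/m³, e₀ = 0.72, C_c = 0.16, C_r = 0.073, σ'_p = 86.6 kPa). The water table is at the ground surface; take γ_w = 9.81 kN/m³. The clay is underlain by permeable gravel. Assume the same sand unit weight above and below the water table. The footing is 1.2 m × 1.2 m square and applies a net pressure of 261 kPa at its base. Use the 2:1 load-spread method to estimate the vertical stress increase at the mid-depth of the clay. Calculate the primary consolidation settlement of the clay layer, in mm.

Mid-depth of clay below the ground surface: z = 1.2 + 2.6/2 = 2.5 m.
Total vertical stress at mid-clay: σ_v = 20.3×1.2 + 18.5×1.3 = 48.41 kPa.
Pore pressure: u = 9.81×(2.5 − 0) = 24.525 kPa.
Initial effective stress: σ'_0 = σ_v − u = 48.41 − 24.525 = 23.885 kPa.
Stress increase at mid-clay by the 2:1 spreading method:
Δσ = qBL/((B+z)(L+z)) = 261×1.2×1.2/((1.2+2.5)(1.2+2.5)) = 27.454 kPa
Final effective stress: σ'_f = 23.885 + 27.454 = 51.339 kPa.
σ'_f = 51.339 ≤ σ'_p = 86.6 kPa, so the clay remains overconsolidated and only the recompression index applies:
S_c = C_r·H/(1+e₀)·log₁₀(σ'_f/σ'_0) = 0.073×2.6/1.72×log₁₀(51.339/23.885)
    = 0.11035 × 0.33232 = 0.03667 m

S_c ≈ 36.7 mm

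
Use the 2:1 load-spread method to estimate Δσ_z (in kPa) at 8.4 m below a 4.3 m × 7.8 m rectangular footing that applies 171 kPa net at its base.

By the 2:1 method the load spreads at 1 horizontal : 2 vertical, so at depth z the loaded area has grown by z in each plan dimension:
Δσ = qBL/((B+z)(L+z)) = 171×4.3×7.8/((4.3+8.4)(7.8+8.4)) = 27.877 kPa

Δσ_z ≈ 27.9 kPa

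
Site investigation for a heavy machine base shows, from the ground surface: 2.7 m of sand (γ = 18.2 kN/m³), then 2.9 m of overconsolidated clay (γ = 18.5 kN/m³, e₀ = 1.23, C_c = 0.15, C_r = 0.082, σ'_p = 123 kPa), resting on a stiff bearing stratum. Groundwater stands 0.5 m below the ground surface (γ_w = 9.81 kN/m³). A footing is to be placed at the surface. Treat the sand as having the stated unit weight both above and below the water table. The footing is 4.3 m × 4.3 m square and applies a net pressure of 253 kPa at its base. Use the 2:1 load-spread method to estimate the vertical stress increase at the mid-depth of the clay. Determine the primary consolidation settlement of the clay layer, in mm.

Mid-depth of clay below the ground surface: z = 2.7 + 2.9/2 = 4.15 m.
Total vertical stress at mid-clay: σ_v = 18.2×2.7 + 18.5×1.45 = 75.965 kPa.
Pore pressure: u = 9.81×(4.15 − 0.5) = 35.806 kPa.
Initial effective stress: σ'_0 = σ_v − u = 75.965 − 35.806 = 40.159 kPa.
Stress increase at mid-clay by the 2:1 spreading method:
Δσ = qBL/((B+z)(L+z)) = 253×4.3×4.3/((4.3+4.15)(4.3+4.15)) = 65.515 kPa
Final effective stress: σ'_f = 40.159 + 65.515 = 105.67 kPa.
σ'_f = 105.67 ≤ σ'_p = 123 kPa, so the clay remains overconsolidated and only the recompression index applies:
S_c = C_r·H/(1+e₀)·log₁₀(σ'_f/σ'_0) = 0.082×2.9/2.23×log₁₀(105.67/40.159)
    = 0.10663 × 0.42017 = 0.0448 m

S_c ≈ 44.8 mm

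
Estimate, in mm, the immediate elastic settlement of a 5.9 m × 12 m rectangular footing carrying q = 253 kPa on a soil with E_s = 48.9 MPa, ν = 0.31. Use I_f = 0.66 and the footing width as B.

Immediate (elastic) settlement: S_e = q·B·(1−ν²)/E_s · I_f.
E_s = 48.9 MPa = 48900 kPa.
S_e = 253 × 5.9 × (1 − 0.31²) / 48900 × 0.66
    = 253 × 5.9 × 0.9039 / 48900 × 0.66
    = 0.01821 m = 18.21 mm

S_e ≈ 18.2 mm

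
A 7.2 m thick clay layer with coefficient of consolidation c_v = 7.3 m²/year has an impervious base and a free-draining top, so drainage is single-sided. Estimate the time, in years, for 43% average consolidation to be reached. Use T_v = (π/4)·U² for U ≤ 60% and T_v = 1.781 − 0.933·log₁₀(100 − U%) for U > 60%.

Drainage path length: H_d = H = 7.2 m (single drainage).
U ≤ 60%: T_v = (π/4)·U² = (π/4)×0.43² = 0.14522.
t = T_v·H_d²/c_v = 0.14522×7.2²/7.3 = 1.031 years.

t ≈ 1.03 years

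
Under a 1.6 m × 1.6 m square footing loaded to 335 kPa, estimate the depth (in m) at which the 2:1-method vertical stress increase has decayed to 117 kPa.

2:1 spreading — at depth z the loaded area has grown by z in each plan dimension:
qB²/(B+z)² = Δσ_z ⇒ z = B(√(q/Δσ_z) − 1) = 1.6×(√(335/117) − 1) = 1.107 m

z ≈ 1.11 m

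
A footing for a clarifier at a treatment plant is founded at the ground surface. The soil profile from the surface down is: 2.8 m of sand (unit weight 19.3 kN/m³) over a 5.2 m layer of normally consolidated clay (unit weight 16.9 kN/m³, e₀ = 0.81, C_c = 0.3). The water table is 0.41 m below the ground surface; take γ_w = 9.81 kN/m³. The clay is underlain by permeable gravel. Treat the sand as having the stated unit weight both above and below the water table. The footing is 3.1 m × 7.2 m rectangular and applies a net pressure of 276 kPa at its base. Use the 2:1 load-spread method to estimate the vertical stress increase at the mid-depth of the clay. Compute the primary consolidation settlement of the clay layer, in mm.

S_c ≈ 291 mm

Mid-depth of clay below the ground surface: z = 2.8 + 5.2/2 = 5.4 m.
Total vertical stress at mid-clay: σ_v = 19.3×2.8 + 16.9×2.6 = 97.98 kPa.
Pore pressure: u = 9.81×(5.4 − 0.41) = 48.952 kPa.
Initial effective stress: σ'_0 = σ_v − u = 97.98 − 48.952 = 49.028 kPa.
Stress increase at mid-clay by the 2:1 spreading method:
Δσ = qBL/((B+z)(L+z)) = 276×3.1×7.2/((3.1+5.4)(7.2+5.4)) = 57.519 kPa
Final effective stress: σ'_f = σ'_0 + Δσ = 49.028 + 57.519 = 106.55 kPa.
Normally consolidated clay, so the full stress increment lies on the virgin compression line:
S_c = C_c·H/(1+e₀)·log₁₀(σ'_f/σ'_0) = 0.3×5.2/(1+0.81)×log₁₀(106.55/49.028)
    = 0.86188 × 0.33711 = 0.2905 m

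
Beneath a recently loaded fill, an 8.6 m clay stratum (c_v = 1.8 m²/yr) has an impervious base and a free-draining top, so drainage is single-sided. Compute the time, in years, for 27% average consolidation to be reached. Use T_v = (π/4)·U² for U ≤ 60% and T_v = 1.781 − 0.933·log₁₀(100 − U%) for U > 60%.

t ≈ 2.35 years

Drainage path length: H_d = H = 8.6 m (single drainage).
U ≤ 60%: T_v = (π/4)·U² = (π/4)×0.27² = 0.057256.
t = T_v·H_d²/c_v = 0.057256×8.6²/1.8 = 2.353 years.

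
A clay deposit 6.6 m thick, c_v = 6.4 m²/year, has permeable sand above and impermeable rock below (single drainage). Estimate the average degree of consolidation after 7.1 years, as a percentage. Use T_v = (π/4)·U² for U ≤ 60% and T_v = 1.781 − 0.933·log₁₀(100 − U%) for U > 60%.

U ≈ 93.8 %

Drainage path length: H_d = H = 6.6 m (single drainage).
T_v = c_v·t/H_d² = 6.4×7.1/6.6² = 1.0432.
T_v = 1.0432 corresponds to the U > 60% branch:
U = 1 − 10^((1.781 − T_v)/0.933)/100 = 0.9382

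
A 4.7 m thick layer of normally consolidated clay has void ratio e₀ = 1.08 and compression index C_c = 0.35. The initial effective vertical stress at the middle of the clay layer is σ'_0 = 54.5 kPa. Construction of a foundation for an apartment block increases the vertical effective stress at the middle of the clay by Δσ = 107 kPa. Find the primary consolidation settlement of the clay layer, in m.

Final effective stress: σ'_f = σ'_0 + Δσ = 54.5 + 107 = 161.5 kPa.
Normally consolidated clay, so the full stress increment lies on the virgin compression line:
S_c = C_c·H/(1+e₀)·log₁₀(σ'_f/σ'_0) = 0.35×4.7/(1+1.08)×log₁₀(161.5/54.5)
    = 0.79087 × 0.47178 = 0.3731 m

S_c ≈ 0.373 m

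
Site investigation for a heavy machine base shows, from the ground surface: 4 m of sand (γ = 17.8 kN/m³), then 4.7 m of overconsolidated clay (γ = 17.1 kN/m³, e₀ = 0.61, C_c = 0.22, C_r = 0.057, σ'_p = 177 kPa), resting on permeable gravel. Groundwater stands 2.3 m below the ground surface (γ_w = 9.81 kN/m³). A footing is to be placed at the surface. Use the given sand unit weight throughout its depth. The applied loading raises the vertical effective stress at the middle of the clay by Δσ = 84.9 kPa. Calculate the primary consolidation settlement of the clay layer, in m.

S_c ≈ 0.0565 m

Mid-depth of clay below the ground surface: z = 4 + 4.7/2 = 6.35 m.
Total vertical stress at mid-clay: σ_v = 17.8×4 + 17.1×2.35 = 111.39 kPa.
Pore pressure: u = 9.81×(6.35 − 2.3) = 39.73 kPa.
Initial effective stress: σ'_0 = σ_v − u = 111.39 − 39.73 = 71.66 kPa.
Final effective stress: σ'_f = 71.66 + 84.9 = 156.56 kPa.
σ'_f = 156.56 ≤ σ'_p = 177 kPa, so the clay remains overconsolidated and only the recompression index applies:
S_c = C_r·H/(1+e₀)·log₁₀(σ'_f/σ'_0) = 0.057×4.7/1.61×log₁₀(156.56/71.66)
    = 0.1664 × 0.3394 = 0.05648 m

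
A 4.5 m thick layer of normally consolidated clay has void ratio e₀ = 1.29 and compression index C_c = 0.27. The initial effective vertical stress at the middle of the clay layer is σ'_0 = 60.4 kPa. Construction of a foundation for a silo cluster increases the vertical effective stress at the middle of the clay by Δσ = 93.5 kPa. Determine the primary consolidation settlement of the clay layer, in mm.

Final effective stress: σ'_f = σ'_0 + Δσ = 60.4 + 93.5 = 153.9 kPa.
Normally consolidated clay, so the full stress increment lies on the virgin compression line:
S_c = C_c·H/(1+e₀)·log₁₀(σ'_f/σ'_0) = 0.27×4.5/(1+1.29)×log₁₀(153.9/60.4)
    = 0.53057 × 0.4062 = 0.2155 m

S_c ≈ 216 mm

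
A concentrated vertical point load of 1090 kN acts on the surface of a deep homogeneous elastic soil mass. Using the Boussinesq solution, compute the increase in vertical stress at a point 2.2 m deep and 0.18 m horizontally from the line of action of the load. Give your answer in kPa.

Boussinesq vertical stress below a point load on an elastic half-space:
Δσ_z = 3P/(2πz²) · [1 + (r/z)²]^(−5/2)
r/z = 0.18/2.2 = 0.081818; [1+(r/z)²]^(−5/2) = 0.98346.
Δσ_z = 3×1090/(2π×2.2²) × 0.98346 = 107.53 × 0.98346 = 105.8 kPa

Δσ_z ≈ 106 kPa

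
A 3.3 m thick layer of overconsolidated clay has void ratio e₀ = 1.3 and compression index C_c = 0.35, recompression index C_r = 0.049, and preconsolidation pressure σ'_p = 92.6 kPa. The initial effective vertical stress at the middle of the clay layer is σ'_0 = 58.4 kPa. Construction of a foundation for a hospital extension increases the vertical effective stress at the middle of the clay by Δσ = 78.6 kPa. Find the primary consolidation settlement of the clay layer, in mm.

S_c ≈ 99.5 mm

Final effective stress: σ'_f = 58.4 + 78.6 = 137 kPa.
σ'_f = 137 > σ'_p = 92.6 kPa, so the stress path crosses the preconsolidation pressure — recompression up to σ'_p, then virgin compression beyond:
S_c = H/(1+e₀)·[C_r·log₁₀(σ'_p/σ'_0) + C_c·log₁₀(σ'_f/σ'_p)]
    = 3.3/2.3 × [0.049×log₁₀(92.6/58.4) + 0.35×log₁₀(137/92.6)]
    = 1.4348 × [0.0098097 + 0.059538] = 0.0995 m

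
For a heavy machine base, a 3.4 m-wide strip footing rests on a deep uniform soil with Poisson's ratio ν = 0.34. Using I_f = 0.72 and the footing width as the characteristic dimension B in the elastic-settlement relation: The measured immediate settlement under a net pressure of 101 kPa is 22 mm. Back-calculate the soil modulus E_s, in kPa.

S_e = q·B·(1−ν²)/E_s · I_f  ⇒  E_s = q·B·(1−ν²)·I_f / S_e.
E_s = 101 × 3.4 × 0.8844 × 0.72 / 0.022 = 9939 kPa

E_s ≈ 9940 kPa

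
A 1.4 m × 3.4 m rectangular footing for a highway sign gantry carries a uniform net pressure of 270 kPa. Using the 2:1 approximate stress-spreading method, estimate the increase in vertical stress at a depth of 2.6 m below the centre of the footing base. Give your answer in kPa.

By the 2:1 method the load spreads at 1 horizontal : 2 vertical, so at depth z the loaded area has grown by z in each plan dimension:
Δσ = qBL/((B+z)(L+z)) = 270×1.4×3.4/((1.4+2.6)(3.4+2.6)) = 53.55 kPa

Δσ_z ≈ 53.5 kPa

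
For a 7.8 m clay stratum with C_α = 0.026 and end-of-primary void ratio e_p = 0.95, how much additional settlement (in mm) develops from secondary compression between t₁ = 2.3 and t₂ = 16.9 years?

S_s ≈ 90.1 mm

Secondary compression: S_s = C_α·H/(1+e_p)·log₁₀(t₂/t₁)
S_s = 0.026×7.8/(1+0.95)×log₁₀(16.9/2.3)
    = 0.104 × 0.8662 = 0.09008 m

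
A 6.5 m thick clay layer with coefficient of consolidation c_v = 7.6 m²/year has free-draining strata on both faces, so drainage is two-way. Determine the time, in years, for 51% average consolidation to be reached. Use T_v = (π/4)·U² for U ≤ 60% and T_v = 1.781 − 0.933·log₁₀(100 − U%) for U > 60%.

Drainage path length: H_d = H/2 = 3.25 m (double drainage).
U ≤ 60%: T_v = (π/4)·U² = (π/4)×0.51² = 0.20428.
t = T_v·H_d²/c_v = 0.20428×3.25²/7.6 = 0.2839 years.

t ≈ 0.284 years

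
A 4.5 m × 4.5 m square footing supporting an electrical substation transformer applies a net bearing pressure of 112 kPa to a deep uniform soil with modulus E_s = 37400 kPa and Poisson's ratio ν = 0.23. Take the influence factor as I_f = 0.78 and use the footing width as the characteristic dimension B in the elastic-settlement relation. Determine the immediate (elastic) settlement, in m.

Immediate (elastic) settlement: S_e = q·B·(1−ν²)/E_s · I_f.
S_e = 112 × 4.5 × (1 − 0.23²) / 37400 × 0.78
    = 112 × 4.5 × 0.9471 / 37400 × 0.78
    = 0.009955 m

S_e ≈ 0.00996 m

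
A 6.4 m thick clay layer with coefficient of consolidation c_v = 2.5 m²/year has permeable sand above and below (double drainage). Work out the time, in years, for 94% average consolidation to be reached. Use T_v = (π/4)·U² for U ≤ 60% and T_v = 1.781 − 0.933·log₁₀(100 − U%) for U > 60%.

Drainage path length: H_d = H/2 = 3.2 m (double drainage).
U > 60%: T_v = 1.781 − 0.933·log₁₀(100 − 94) = 1.055.
t = T_v·H_d²/c_v = 1.055×3.2²/2.5 = 4.321 years.

t ≈ 4.32 years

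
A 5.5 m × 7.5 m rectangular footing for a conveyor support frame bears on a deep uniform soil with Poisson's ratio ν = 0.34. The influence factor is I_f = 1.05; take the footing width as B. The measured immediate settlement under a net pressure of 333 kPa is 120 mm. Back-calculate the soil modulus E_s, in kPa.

E_s ≈ 14200 kPa

S_e = q·B·(1−ν²)/E_s · I_f  ⇒  E_s = q·B·(1−ν²)·I_f / S_e.
E_s = 333 × 5.5 × 0.8844 × 1.05 / 0.12 = 14170 kPa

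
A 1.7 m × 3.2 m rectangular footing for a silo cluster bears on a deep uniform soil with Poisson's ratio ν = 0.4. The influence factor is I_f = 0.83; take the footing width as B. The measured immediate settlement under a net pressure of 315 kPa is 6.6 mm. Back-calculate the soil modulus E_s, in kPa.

E_s ≈ 56600 kPa

S_e = q·B·(1−ν²)/E_s · I_f  ⇒  E_s = q·B·(1−ν²)·I_f / S_e.
E_s = 315 × 1.7 × 0.84 × 0.83 / 0.0066 = 56570 kPa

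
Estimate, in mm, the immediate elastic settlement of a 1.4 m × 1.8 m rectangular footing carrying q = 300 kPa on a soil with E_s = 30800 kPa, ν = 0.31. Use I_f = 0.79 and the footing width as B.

S_e ≈ 9.74 mm

Immediate (elastic) settlement: S_e = q·B·(1−ν²)/E_s · I_f.
S_e = 300 × 1.4 × (1 − 0.31²) / 30800 × 0.79
    = 300 × 1.4 × 0.9039 / 30800 × 0.79
    = 0.009737 m = 9.737 mm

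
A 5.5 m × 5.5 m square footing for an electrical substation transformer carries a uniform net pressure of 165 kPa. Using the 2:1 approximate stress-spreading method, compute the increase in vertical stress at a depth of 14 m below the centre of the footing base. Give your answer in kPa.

By the 2:1 method the load spreads at 1 horizontal : 2 vertical, so at depth z the loaded area has grown by z in each plan dimension:
Δσ = qBL/((B+z)(L+z)) = 165×5.5×5.5/((5.5+14)(5.5+14)) = 13.126 kPa

Δσ_z ≈ 13.1 kPa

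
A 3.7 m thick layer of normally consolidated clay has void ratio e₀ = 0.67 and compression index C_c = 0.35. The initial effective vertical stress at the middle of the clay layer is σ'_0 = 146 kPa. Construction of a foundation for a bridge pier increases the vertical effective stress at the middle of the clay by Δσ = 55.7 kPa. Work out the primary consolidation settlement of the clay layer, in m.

Final effective stress: σ'_f = σ'_0 + Δσ = 146 + 55.7 = 201.7 kPa.
Normally consolidated clay, so the full stress increment lies on the virgin compression line:
S_c = C_c·H/(1+e₀)·log₁₀(σ'_f/σ'_0) = 0.35×3.7/(1+0.67)×log₁₀(201.7/146)
    = 0.77545 × 0.14035 = 0.1088 m

S_c ≈ 0.109 m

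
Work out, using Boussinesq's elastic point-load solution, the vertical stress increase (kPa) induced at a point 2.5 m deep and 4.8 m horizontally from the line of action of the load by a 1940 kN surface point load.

Boussinesq vertical stress below a point load on an elastic half-space:
Δσ_z = 3P/(2πz²) · [1 + (r/z)²]^(−5/2)
r/z = 4.8/2.5 = 1.92; [1+(r/z)²]^(−5/2) = 0.021033.
Δσ_z = 3×1940/(2π×2.5²) × 0.021033 = 148.21 × 0.021033 = 3.117 kPa

Δσ_z ≈ 3.12 kPa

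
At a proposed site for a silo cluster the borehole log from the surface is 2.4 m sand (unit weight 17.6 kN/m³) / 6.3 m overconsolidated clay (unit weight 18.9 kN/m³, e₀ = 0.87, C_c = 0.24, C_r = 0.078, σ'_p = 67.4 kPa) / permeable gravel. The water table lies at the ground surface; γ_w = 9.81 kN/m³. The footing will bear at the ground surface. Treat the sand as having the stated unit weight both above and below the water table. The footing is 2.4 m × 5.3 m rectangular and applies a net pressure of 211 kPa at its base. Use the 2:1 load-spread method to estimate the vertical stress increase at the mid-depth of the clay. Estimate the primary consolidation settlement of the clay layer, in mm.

S_c ≈ 93.6 mm

Mid-depth of clay below the ground surface: z = 2.4 + 6.3/2 = 5.55 m.
Total vertical stress at mid-clay: σ_v = 17.6×2.4 + 18.9×3.15 = 101.78 kPa.
Pore pressure: u = 9.81×(5.55 − 0) = 54.446 kPa.
Initial effective stress: σ'_0 = σ_v − u = 101.78 − 54.446 = 47.334 kPa.
Stress increase at mid-clay by the 2:1 spreading method:
Δσ = qBL/((B+z)(L+z)) = 211×2.4×5.3/((2.4+5.55)(5.3+5.55)) = 31.115 kPa
Final effective stress: σ'_f = 47.334 + 31.115 = 78.449 kPa.
σ'_f = 78.449 > σ'_p = 67.4 kPa, so the stress path crosses the preconsolidation pressure — recompression up to σ'_p, then virgin compression beyond:
S_c = H/(1+e₀)·[C_r·log₁₀(σ'_p/σ'_0) + C_c·log₁₀(σ'_f/σ'_p)]
    = 6.3/1.87 × [0.078×log₁₀(67.4/47.334) + 0.24×log₁₀(78.449/67.4)]
    = 3.369 × [0.011972 + 0.015823] = 0.09364 m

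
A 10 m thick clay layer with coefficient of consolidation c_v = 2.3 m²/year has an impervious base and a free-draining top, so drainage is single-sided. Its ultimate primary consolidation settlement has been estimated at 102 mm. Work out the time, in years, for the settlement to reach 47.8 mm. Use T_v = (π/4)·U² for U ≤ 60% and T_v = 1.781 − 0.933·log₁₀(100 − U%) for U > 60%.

Drainage path length: H_d = H = 10 m (single drainage).
U = S(t)/S_ult = 47.8/102 = 0.4686.
U ≤ 60%: T_v = (π/4)·U² = (π/4)×0.46863² = 0.17248.
t = T_v·H_d²/c_v = 0.17248×10²/2.3 = 7.499 years.

t ≈ 7.5 years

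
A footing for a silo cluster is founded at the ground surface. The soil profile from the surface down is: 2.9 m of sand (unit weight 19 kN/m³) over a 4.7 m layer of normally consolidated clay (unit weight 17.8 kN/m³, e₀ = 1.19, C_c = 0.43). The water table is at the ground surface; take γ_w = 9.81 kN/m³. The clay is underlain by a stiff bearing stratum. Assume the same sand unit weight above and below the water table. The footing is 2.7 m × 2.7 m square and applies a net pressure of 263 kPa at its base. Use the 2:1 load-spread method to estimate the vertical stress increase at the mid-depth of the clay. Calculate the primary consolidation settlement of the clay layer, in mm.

Mid-depth of clay below the ground surface: z = 2.9 + 4.7/2 = 5.25 m.
Total vertical stress at mid-clay: σ_v = 19×2.9 + 17.8×2.35 = 96.93 kPa.
Pore pressure: u = 9.81×(5.25 − 0) = 51.503 kPa.
Initial effective stress: σ'_0 = σ_v − u = 96.93 − 51.503 = 45.427 kPa.
Stress increase at mid-clay by the 2:1 spreading method:
Δσ = qBL/((B+z)(L+z)) = 263×2.7×2.7/((2.7+5.25)(2.7+5.25)) = 30.335 kPa
Final effective stress: σ'_f = σ'_0 + Δσ = 45.427 + 30.335 = 75.762 kPa.
Normally consolidated clay, so the full stress increment lies on the virgin compression line:
S_c = C_c·H/(1+e₀)·log₁₀(σ'_f/σ'_0) = 0.43×4.7/(1+1.19)×log₁₀(75.762/45.427)
    = 0.92283 × 0.22214 = 0.205 m

S_c ≈ 205 mm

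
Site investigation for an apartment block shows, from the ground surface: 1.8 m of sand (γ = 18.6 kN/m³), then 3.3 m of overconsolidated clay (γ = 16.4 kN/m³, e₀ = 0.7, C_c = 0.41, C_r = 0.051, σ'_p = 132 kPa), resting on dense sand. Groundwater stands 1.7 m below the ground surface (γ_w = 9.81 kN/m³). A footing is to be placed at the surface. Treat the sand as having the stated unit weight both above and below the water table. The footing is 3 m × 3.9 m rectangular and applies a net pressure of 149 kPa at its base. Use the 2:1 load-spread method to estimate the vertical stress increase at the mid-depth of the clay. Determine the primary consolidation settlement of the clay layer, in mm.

S_c ≈ 26.4 mm

Mid-depth of clay below the ground surface: z = 1.8 + 3.3/2 = 3.45 m.
Total vertical stress at mid-clay: σ_v = 18.6×1.8 + 16.4×1.65 = 60.54 kPa.
Pore pressure: u = 9.81×(3.45 − 1.7) = 17.168 kPa.
Initial effective stress: σ'_0 = σ_v − u = 60.54 − 17.168 = 43.372 kPa.
Stress increase at mid-clay by the 2:1 spreading method:
Δσ = qBL/((B+z)(L+z)) = 149×3×3.9/((3+3.45)(3.9+3.45)) = 36.773 kPa
Final effective stress: σ'_f = 43.372 + 36.773 = 80.145 kPa.
σ'_f = 80.145 ≤ σ'_p = 132 kPa, so the clay remains overconsolidated and only the recompression index applies:
S_c = C_r·H/(1+e₀)·log₁₀(σ'_f/σ'_0) = 0.051×3.3/1.7×log₁₀(80.145/43.372)
    = 0.099001 × 0.26667 = 0.0264 m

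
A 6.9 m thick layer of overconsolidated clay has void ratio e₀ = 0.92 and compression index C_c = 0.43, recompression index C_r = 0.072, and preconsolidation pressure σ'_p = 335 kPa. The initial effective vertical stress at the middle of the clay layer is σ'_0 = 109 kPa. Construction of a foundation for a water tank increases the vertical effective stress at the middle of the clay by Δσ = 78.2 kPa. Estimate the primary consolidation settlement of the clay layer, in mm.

S_c ≈ 60.8 mm

Final effective stress: σ'_f = 109 + 78.2 = 187.2 kPa.
σ'_f = 187.2 ≤ σ'_p = 335 kPa, so the clay remains overconsolidated and only the recompression index applies:
S_c = C_r·H/(1+e₀)·log₁₀(σ'_f/σ'_0) = 0.072×6.9/1.92×log₁₀(187.2/109)
    = 0.25875 × 0.23488 = 0.06078 m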